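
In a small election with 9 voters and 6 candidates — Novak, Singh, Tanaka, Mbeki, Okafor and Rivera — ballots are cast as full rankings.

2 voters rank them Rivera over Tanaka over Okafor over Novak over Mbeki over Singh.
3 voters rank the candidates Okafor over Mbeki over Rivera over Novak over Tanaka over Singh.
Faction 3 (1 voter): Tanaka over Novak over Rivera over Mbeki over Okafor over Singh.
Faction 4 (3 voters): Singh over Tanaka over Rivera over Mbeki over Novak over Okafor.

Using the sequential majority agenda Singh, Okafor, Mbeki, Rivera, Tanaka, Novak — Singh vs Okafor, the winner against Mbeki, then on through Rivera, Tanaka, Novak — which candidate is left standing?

Rivera

Round 1: Singh vs Okafor — 3–6, Okafor advances.
Round 2: Okafor vs Mbeki — 5–4, Okafor advances.
Round 3: Okafor vs Rivera — 3–6, Rivera advances.
Round 4: Rivera vs Tanaka — 5–4, Rivera advances.
Round 5: Rivera vs Novak — 8–1, Rivera advances.
Rivera survives the agenda.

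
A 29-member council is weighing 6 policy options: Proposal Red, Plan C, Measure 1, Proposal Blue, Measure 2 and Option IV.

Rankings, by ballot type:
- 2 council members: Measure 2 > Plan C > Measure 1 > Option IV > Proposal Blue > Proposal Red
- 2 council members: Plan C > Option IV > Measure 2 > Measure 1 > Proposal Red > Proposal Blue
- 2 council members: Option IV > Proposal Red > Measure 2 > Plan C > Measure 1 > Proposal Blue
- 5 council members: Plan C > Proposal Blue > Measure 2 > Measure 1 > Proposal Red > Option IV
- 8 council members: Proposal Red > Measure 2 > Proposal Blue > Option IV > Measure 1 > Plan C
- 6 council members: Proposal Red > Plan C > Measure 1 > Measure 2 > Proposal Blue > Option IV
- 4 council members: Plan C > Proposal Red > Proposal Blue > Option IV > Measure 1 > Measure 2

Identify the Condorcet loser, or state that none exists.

Measure 1

Head-to-head results (29 council members):
Proposal Red vs Plan C: Proposal Red preferred on 2+8+6 = 16 ballots; Proposal Red wins 16–13.
Proposal Red vs Measure 1: 20 to 9, Proposal Red.
Proposal Red vs Proposal Blue: Proposal Red is ranked higher on 2+2+8+6+4 = 22 ballots, Proposal Blue on 7. Proposal Red wins 22–7.
Proposal Red vs Measure 2: Proposal Red, 20–9.
Proposal Red vs Option IV: 23 to 6, Proposal Red.
Plan C vs Measure 1: Plan C wins 21–8.
Plan C–Proposal Blue: Plan C 21–8.
Plan C vs Measure 2: Plan C wins 17–12.
Plan C vs Option IV: 19 to 10, Plan C.
Measure 1 vs Proposal Blue: Measure 1 is ranked higher on 2+2+2+6 = 12 ballots, Proposal Blue on 17. Proposal Blue wins 17–12.
Measure 1 vs Measure 2: Measure 1 preferred on 6+4 = 10 ballots; Measure 2 wins 19–10.
Measure 1 vs Option IV: Option IV wins 16–13.
Proposal Blue vs Measure 2: 9 to 20, Measure 2.
Proposal Blue vs Option IV: 23 to 6, Proposal Blue.
Measure 2–Option IV: Measure 2 21–8.
Measure 1 is beaten in every head-to-head and is the Condorcet loser.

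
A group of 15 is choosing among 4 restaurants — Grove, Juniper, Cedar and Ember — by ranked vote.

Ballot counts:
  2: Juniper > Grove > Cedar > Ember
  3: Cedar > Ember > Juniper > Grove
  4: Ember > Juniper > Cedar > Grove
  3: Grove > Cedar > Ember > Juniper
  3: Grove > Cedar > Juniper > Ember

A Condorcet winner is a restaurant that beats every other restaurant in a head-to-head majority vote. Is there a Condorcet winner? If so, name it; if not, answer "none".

none

Check each pair by majority over 15 ballots:
Grove–Juniper: Juniper 9–6.
Grove–Cedar: Grove 8–7.
Grove vs Ember: Grove wins 8–7.
Juniper vs Cedar: 6 to 9, Cedar.
Juniper vs Ember: Juniper is ranked higher on 2+3 = 5 ballots, Ember on 10. Ember wins 10–5.
Cedar vs Ember: 11 to 4, Cedar.
No restaurant is unbeaten: Grove loses to Juniper; Juniper loses to Cedar; Cedar loses to Grove; Ember loses to Grove. In particular Grove > Cedar > Juniper > Grove is a majority cycle — no Condorcet winner exists.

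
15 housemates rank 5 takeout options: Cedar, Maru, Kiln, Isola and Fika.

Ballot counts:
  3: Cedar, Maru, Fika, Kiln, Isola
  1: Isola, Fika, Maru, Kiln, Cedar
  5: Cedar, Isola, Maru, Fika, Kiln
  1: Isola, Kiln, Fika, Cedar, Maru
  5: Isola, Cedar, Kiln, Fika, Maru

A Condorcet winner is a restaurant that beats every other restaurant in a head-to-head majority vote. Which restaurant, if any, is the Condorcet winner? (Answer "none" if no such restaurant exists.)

Pairwise majorities:
Cedar vs Maru: Cedar wins 14–1.
Cedar–Kiln: Cedar 13–2.
Cedar vs Isola: Cedar, 8–7.
Cedar–Fika: Cedar 13–2.
Maru vs Kiln: Maru, 9–6.
Maru vs Isola: Isola wins 12–3.
Maru vs Fika: Maru wins 8–7.
Kiln–Isola: Isola 12–3.
Kiln vs Fika: Fika wins 9–6.
Isola vs Fika: Isola, 12–3.
Cedar defeats every rival head-to-head and is the Condorcet winner.

Cedar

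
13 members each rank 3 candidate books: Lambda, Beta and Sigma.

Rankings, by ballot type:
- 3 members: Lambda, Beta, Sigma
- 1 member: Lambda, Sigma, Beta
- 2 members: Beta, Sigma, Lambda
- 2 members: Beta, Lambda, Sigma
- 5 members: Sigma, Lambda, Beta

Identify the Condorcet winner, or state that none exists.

Head-to-head results (13 members):
Lambda vs Beta: Lambda wins 9–4.
Lambda vs Sigma: Sigma wins 7–6.
Beta vs Sigma: Beta, 7–6.
Every book loses at least once (Lambda loses to Sigma; Beta loses to Lambda; Sigma loses to Beta). The majority relation contains the cycle Lambda beats Beta beats Sigma beats Lambda, so there is no Condorcet winner.

none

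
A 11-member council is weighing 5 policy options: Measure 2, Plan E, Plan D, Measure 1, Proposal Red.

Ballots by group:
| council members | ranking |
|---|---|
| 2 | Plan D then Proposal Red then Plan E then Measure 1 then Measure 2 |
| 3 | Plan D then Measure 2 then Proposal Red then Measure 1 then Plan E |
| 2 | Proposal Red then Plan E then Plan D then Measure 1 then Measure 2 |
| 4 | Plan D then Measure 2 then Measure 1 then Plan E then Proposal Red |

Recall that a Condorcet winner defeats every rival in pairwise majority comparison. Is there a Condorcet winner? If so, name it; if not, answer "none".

Pairwise majorities:
Measure 2 vs Plan E: Measure 2 is ranked higher on 3+4 = 7 ballots, Plan E on 4. Measure 2 wins 7–4.
Measure 2 vs Plan D: 0 for Measure 2, 11 for Plan D — Plan D by 11–0.
Measure 2 vs Measure 1: Measure 2 is ranked higher on 3+4 = 7 ballots, Measure 1 on 4. Measure 2 wins 7–4.
Measure 2 vs Proposal Red: 3+4 = 7 for Measure 2, 4 for Proposal Red — Measure 2 by 7–4.
Plan E vs Plan D: Plan E preferred on 2 ballots; Plan D wins 9–2.
Plan E vs Measure 1: Measure 1, 7–4.
Plan E vs Proposal Red: Plan E preferred on 4 ballots; Proposal Red wins 7–4.
Plan D vs Measure 1: Plan D, 11–0.
Plan D vs Proposal Red: Plan D preferred on 2+3+4 = 9 ballots; Plan D wins 9–2.
Measure 1 vs Proposal Red: Proposal Red, 7–4.
Plan D defeats every rival head-to-head and is the Condorcet winner.

Plan D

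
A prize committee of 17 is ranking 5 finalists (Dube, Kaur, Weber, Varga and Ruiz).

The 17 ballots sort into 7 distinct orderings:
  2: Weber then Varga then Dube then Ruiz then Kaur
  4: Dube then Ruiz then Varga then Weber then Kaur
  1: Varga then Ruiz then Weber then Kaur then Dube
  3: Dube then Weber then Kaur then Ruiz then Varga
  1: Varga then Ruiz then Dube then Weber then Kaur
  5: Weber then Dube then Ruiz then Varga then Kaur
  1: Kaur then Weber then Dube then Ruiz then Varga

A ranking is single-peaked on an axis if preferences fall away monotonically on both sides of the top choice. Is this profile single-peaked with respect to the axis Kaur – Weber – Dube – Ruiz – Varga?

Axis positions: Kaur=1, Weber=2, Dube=3, Ruiz=4, Varga=5.
Bloc 1: ranking walks positions 2-5-3-4-1; Varga is ranked above Dube even though Dube lies between Varga and the peak Weber on the axis — preferences dip and rise again. Not single-peaked.
Bloc 2 (peak Dube at position 3): ranking walks positions 3-4-5-2-1, expanding outward from the peak — single-peaked.
Bloc 3: ranking walks positions 5-4-2-1-3; Weber is ranked above Dube even though Dube lies between Weber and the peak Varga on the axis — preferences dip and rise again. Not single-peaked.
Bloc 4 (peak Dube at position 3): ranking walks positions 3-2-1-4-5, expanding outward from the peak — single-peaked.
Bloc 5 (peak Varga at position 5): ranking walks positions 5-4-3-2-1, expanding outward from the peak — single-peaked.
Bloc 6 (peak Weber at position 2): ranking walks positions 2-3-4-5-1, expanding outward from the peak — single-peaked.
Bloc 7 (peak Kaur at position 1): ranking walks positions 1-2-3-4-5, expanding outward from the peak — single-peaked.
Bloc 1 violates single-peakedness, so the profile is not single-peaked on this axis.

no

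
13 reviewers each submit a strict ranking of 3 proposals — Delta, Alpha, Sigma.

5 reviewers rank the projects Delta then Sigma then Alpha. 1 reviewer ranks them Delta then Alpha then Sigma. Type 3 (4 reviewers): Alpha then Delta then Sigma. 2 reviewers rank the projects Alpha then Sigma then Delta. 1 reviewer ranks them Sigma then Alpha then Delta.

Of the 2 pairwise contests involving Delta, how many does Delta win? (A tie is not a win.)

Delta against each rival (13 reviewers):
Delta vs Alpha: 5+1 = 6 for Delta, 7 for Alpha — Alpha by 7–6.
Delta vs Sigma: Delta, 10–3.
Delta beats Sigma; loses to Alpha — 1 pairwise win.

1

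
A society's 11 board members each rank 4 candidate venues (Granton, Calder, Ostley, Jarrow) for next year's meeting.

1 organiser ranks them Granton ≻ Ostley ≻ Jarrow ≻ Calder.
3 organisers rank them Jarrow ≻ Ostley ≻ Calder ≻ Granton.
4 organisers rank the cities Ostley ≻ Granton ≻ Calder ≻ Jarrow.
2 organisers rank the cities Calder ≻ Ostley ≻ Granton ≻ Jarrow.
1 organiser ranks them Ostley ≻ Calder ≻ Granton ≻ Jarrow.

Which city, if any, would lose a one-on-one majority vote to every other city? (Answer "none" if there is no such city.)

Jarrow

Head-to-head results (11 organisers):
Granton vs Calder: Calder, 6–5.
Granton vs Ostley: Granton preferred on 1 ballot; Ostley wins 10–1.
Granton vs Jarrow: 8 to 3, Granton.
Calder vs Ostley: Ostley, 9–2.
Calder–Jarrow: Calder 7–4.
Ostley vs Jarrow: Ostley wins 8–3.
Only Jarrow has no wins; Jarrow is the Condorcet loser.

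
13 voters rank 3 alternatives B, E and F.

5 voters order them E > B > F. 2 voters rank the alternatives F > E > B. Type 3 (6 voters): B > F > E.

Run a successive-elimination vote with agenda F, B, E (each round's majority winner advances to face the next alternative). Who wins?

E

Round 1: F vs B — 2–11, B advances.
Round 2: B vs E — 6–7, E advances.
E survives the agenda.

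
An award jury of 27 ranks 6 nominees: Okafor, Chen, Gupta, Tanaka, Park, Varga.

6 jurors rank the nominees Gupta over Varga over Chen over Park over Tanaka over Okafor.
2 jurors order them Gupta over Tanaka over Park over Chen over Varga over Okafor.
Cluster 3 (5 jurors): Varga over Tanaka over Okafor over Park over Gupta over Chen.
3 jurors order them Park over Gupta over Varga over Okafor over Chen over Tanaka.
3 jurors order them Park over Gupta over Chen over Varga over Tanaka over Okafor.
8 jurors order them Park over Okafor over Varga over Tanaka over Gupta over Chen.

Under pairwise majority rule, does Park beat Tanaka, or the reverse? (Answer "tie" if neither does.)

Park

Ballots ranking Park above Tanaka: 6 + 3 + 3 + 8 = 20.
Ballots ranking Tanaka above Park: 27 − 20 = 7.
Park wins the head-to-head 20–7.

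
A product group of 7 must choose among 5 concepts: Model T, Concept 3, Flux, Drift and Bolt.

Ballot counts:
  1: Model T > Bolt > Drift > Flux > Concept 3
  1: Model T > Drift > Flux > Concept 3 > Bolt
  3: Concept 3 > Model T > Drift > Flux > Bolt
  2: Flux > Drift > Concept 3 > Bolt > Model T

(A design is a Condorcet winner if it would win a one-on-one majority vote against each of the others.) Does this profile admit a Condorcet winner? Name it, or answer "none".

Pairwise majorities:
Model T vs Concept 3: Concept 3 wins 5–2.
Model T vs Flux: Model T wins 5–2.
Model T–Drift: Model T 5–2.
Model T vs Bolt: Model T, 5–2.
Concept 3 vs Flux: Flux wins 4–3.
Concept 3 vs Drift: Drift wins 4–3.
Concept 3 vs Bolt: Concept 3, 6–1.
Flux vs Drift: Drift, 5–2.
Flux vs Bolt: Flux wins 6–1.
Drift vs Bolt: Drift wins 6–1.
Each design drops at least one matchup (Model T loses to Concept 3; Concept 3 loses to Flux; Flux loses to Model T; Drift loses to Model T; Bolt loses to Model T); the cycle Model T > Flux > Concept 3 > Model T rules out a Condorcet winner.

none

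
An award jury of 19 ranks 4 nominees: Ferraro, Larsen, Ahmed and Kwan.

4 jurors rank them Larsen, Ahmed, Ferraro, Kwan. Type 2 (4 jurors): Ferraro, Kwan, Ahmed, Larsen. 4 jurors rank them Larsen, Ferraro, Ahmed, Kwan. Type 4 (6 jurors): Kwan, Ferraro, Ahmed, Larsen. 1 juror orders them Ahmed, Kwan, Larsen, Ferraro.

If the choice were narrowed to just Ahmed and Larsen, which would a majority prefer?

Ballots ranking Ahmed above Larsen: 4 + 6 + 1 = 11.
Ballots ranking Larsen above Ahmed: 19 − 11 = 8.
Ahmed wins the head-to-head 11–8.

Ahmed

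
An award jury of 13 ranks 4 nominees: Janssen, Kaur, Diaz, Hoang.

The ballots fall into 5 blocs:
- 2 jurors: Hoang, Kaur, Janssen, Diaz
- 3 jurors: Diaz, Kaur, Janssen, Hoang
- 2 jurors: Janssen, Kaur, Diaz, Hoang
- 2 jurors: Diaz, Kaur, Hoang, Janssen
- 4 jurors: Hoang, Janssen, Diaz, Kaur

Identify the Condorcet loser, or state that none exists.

none

Head-to-head results (13 jurors):
Janssen vs Kaur: 6 to 7, Kaur.
Janssen vs Diaz: Janssen wins 8–5.
Janssen–Hoang: Hoang 8–5.
Kaur vs Diaz: Diaz wins 9–4.
Kaur vs Hoang: Kaur is ranked higher on 3+2+2 = 7 ballots, Hoang on 6. Kaur wins 7–6.
Diaz–Hoang: Diaz 7–6.
Every nominee wins at least one matchup (Janssen beats Diaz; Kaur beats Janssen; Diaz beats Kaur; Hoang beats Janssen), so there is no Condorcet loser.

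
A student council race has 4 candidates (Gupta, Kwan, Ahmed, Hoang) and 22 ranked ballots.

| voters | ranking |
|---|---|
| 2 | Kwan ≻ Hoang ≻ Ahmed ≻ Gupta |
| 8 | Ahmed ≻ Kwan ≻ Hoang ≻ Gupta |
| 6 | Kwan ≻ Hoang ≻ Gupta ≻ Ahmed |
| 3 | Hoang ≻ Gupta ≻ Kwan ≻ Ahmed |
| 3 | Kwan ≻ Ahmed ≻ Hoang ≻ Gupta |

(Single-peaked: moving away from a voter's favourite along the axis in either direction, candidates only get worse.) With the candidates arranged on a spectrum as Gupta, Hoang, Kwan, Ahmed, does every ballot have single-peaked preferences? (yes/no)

Axis positions: Gupta=1, Hoang=2, Kwan=3, Ahmed=4.
Bloc 1 (peak Kwan at position 3): ranking walks positions 3-2-4-1, expanding outward from the peak — single-peaked.
Bloc 2 (peak Ahmed at position 4): ranking walks positions 4-3-2-1, expanding outward from the peak — single-peaked.
Bloc 3 (peak Kwan at position 3): ranking walks positions 3-2-1-4, expanding outward from the peak — single-peaked.
Bloc 4 (peak Hoang at position 2): ranking walks positions 2-1-3-4, expanding outward from the peak — single-peaked.
Bloc 5 (peak Kwan at position 3): ranking walks positions 3-4-2-1, expanding outward from the peak — single-peaked.
Every ranking is single-peaked on this axis.

yes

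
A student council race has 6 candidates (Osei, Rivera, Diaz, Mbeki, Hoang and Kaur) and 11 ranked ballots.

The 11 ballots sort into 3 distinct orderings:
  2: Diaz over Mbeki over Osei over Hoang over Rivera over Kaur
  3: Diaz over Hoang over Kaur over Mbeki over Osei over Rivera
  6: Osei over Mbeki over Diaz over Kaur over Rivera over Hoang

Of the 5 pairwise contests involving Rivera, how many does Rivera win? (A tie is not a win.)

Rivera against each rival (11 voters):
Rivera vs Osei: 0 to 11, Osei.
Rivera vs Diaz: Diaz wins 11–0.
Rivera vs Mbeki: 0 for Rivera, 11 for Mbeki — Mbeki by 11–0.
Rivera vs Hoang: 6 for Rivera, 5 for Hoang — Rivera by 6–5.
Rivera vs Kaur: 2 to 9, Kaur.
Rivera beats Hoang; loses to Osei, Diaz, Mbeki, Kaur — 1 pairwise win.

1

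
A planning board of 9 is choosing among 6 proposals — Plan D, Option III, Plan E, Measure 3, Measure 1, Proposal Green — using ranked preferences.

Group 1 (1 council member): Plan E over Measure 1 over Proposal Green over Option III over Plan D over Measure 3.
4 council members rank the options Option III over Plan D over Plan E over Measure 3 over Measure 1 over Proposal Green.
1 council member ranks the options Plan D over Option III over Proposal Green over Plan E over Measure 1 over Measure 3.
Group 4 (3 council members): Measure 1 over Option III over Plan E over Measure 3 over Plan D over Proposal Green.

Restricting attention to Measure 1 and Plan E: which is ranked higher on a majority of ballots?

Ballots ranking Measure 1 above Plan E: 3.
Ballots ranking Plan E above Measure 1: 9 − 3 = 6.
Plan E wins the head-to-head 6–3.

Plan E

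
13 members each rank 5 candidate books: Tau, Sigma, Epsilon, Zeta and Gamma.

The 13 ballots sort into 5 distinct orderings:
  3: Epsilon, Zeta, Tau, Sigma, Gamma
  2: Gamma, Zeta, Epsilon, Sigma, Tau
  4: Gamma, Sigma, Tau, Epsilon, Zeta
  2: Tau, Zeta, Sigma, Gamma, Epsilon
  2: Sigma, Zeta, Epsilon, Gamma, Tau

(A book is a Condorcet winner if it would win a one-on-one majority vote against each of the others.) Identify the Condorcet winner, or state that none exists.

none

Pairwise majorities:
Tau vs Sigma: 3+2 = 5 for Tau, 8 for Sigma — Sigma by 8–5.
Tau vs Epsilon: Epsilon wins 7–6.
Tau vs Zeta: Zeta, 7–6.
Tau vs Gamma: Gamma, 8–5.
Sigma vs Epsilon: Sigma wins 8–5.
Sigma vs Zeta: Sigma preferred on 4+2 = 6 ballots; Zeta wins 7–6.
Sigma vs Gamma: Sigma preferred on 3+2+2 = 7 ballots; Sigma wins 7–6.
Epsilon vs Zeta: Epsilon preferred on 3+4 = 7 ballots; Epsilon wins 7–6.
Epsilon vs Gamma: Epsilon preferred on 3+2 = 5 ballots; Gamma wins 8–5.
Zeta vs Gamma: Zeta is ranked higher on 3+2+2 = 7 ballots, Gamma on 6. Zeta wins 7–6.
No book is unbeaten: Tau loses to Sigma; Sigma loses to Zeta; Epsilon loses to Sigma; Zeta loses to Epsilon; Gamma loses to Sigma. In particular Sigma → Epsilon → Zeta → Sigma is a majority cycle — no Condorcet winner exists.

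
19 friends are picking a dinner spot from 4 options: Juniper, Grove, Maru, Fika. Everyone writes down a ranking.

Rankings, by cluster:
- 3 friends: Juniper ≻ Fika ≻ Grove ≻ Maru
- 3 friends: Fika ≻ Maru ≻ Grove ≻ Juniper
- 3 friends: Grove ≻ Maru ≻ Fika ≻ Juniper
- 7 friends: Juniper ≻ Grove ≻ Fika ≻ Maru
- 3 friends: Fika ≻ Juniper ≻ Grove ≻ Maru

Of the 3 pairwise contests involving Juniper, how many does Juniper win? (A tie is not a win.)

3

Juniper against each rival (19 friends):
Juniper vs Grove: Juniper wins 13–6.
Juniper vs Maru: Juniper is ranked higher on 3+7+3 = 13 ballots, Maru on 6. Juniper wins 13–6.
Juniper vs Fika: Juniper wins 10–9.
Juniper beats Grove, Maru, Fika — 3 pairwise wins.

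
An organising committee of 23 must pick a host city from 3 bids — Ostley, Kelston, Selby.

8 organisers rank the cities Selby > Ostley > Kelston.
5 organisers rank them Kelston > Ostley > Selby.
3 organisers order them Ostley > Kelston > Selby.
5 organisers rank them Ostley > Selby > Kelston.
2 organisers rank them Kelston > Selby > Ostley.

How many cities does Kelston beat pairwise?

0

Kelston against each rival (23 organisers):
Kelston vs Ostley: Ostley, 16–7.
Kelston–Selby: Selby 13–10.
Kelston beats no one; loses to Ostley, Selby — 0 pairwise wins.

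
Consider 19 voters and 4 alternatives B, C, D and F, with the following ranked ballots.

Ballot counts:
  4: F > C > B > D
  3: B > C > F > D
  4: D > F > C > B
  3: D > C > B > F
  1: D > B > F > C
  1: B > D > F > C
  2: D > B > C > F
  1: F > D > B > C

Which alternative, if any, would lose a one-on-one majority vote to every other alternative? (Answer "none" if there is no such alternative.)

none

Head-to-head results (19 voters):
B vs C: 3+1+1+2+1 = 8 for B, 11 for C — C by 11–8.
B vs D: D, 11–8.
B vs F: B is ranked higher on 3+3+1+1+2 = 10 ballots, F on 9. B wins 10–9.
C vs D: C is ranked higher on 4+3 = 7 ballots, D on 12. D wins 12–7.
C vs F: 8 to 11, F.
D vs F: D preferred on 4+3+1+1+2 = 11 ballots; D wins 11–8.
No alternative is winless: B beats F; C beats B; D beats B; F beats C. There is no Condorcet loser.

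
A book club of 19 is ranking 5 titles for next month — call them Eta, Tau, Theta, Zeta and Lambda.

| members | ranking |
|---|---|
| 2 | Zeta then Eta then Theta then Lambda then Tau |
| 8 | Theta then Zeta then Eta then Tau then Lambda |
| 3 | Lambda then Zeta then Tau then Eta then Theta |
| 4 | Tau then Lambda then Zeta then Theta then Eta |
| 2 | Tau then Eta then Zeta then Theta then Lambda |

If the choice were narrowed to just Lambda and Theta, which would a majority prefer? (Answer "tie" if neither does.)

Theta

Ballots ranking Lambda above Theta: 3 + 4 = 7.
Ballots ranking Theta above Lambda: 19 − 7 = 12.
Theta wins the head-to-head 12–7.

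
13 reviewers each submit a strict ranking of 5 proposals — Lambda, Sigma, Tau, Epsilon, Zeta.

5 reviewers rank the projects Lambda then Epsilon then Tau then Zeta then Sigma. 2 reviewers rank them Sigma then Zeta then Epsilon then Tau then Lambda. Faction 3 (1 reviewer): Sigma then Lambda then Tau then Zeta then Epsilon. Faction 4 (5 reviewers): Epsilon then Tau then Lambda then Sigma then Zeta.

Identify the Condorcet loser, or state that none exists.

Head-to-head results (13 reviewers):
Lambda vs Sigma: 10 to 3, Lambda.
Lambda vs Tau: Tau, 7–6.
Lambda vs Epsilon: 5+1 = 6 for Lambda, 7 for Epsilon — Epsilon by 7–6.
Lambda vs Zeta: Lambda wins 11–2.
Sigma vs Tau: Sigma preferred on 2+1 = 3 ballots; Tau wins 10–3.
Sigma–Epsilon: Epsilon 10–3.
Sigma vs Zeta: Sigma, 8–5.
Tau vs Epsilon: Tau preferred on 1 ballot; Epsilon wins 12–1.
Tau vs Zeta: Tau wins 11–2.
Epsilon–Zeta: Epsilon 10–3.
Zeta is beaten in every head-to-head and is the Condorcet loser.

Zeta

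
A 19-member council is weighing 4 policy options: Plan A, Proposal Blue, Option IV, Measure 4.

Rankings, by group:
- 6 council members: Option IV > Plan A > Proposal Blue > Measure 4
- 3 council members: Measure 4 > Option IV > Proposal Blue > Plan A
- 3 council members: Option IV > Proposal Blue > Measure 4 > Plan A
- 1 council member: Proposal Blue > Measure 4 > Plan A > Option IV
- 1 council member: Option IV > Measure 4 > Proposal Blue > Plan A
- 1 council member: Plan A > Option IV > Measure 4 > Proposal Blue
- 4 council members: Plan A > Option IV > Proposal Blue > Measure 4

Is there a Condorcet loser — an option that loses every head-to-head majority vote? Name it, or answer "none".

Measure 4

Pairwise majorities:
Plan A–Proposal Blue: Plan A 11–8.
Plan A–Option IV: Option IV 13–6.
Plan A vs Measure 4: 6+1+4 = 11 for Plan A, 8 for Measure 4 — Plan A by 11–8.
Proposal Blue vs Option IV: Proposal Blue preferred on 1 ballot; Option IV wins 18–1.
Proposal Blue vs Measure 4: 6+3+1+4 = 14 for Proposal Blue, 5 for Measure 4 — Proposal Blue by 14–5.
Option IV vs Measure 4: Option IV is ranked higher on 6+3+1+1+4 = 15 ballots, Measure 4 on 4. Option IV wins 15–4.
Measure 4 loses to every other option — it is the Condorcet loser.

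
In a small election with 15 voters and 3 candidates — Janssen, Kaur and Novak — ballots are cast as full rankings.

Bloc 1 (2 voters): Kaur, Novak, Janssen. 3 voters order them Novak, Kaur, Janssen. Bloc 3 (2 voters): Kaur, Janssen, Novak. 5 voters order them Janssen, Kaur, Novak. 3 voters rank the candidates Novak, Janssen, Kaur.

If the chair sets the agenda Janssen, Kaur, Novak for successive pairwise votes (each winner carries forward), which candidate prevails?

Novak

Round 1: Janssen vs Kaur — 8–7, Janssen advances.
Round 2: Janssen vs Novak — 7–8, Novak advances.
The agenda winner is Novak.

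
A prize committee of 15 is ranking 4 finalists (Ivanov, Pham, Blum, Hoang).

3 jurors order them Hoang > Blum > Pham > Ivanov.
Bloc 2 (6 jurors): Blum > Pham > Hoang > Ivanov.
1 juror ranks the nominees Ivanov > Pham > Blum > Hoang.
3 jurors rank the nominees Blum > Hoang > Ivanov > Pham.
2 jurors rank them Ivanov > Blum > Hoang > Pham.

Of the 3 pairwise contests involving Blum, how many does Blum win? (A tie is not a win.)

Blum against each rival (15 jurors):
Blum vs Ivanov: 3+6+3 = 12 for Blum, 3 for Ivanov — Blum by 12–3.
Blum vs Pham: 14 to 1, Blum.
Blum vs Hoang: Blum preferred on 6+1+3+2 = 12 ballots; Blum wins 12–3.
Blum beats Ivanov, Pham, Hoang — 3 pairwise wins.

3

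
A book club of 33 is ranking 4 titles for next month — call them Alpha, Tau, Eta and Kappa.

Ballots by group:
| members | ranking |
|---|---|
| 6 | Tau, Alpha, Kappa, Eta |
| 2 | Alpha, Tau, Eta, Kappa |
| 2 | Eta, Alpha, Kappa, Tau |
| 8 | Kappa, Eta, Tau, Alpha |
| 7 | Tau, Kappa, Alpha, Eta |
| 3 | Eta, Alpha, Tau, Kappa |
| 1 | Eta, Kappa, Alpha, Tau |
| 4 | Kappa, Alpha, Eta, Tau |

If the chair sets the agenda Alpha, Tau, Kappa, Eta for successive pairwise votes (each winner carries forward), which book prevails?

Round 1: Alpha vs Tau — 12–21, Tau advances.
Round 2: Tau vs Kappa — 18–15, Tau advances.
Round 3: Tau vs Eta — 15–18, Eta advances.
Eta survives the agenda.

Eta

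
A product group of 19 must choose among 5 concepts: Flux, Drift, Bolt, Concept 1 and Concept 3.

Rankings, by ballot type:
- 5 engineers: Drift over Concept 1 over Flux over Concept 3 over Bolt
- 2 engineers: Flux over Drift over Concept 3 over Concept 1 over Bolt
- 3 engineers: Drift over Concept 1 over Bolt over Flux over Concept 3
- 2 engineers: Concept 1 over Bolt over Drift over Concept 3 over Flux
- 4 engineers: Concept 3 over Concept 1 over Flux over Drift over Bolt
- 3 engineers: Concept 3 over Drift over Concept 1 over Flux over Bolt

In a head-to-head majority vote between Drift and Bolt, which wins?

Ballots ranking Drift above Bolt: 5 + 2 + 3 + 4 + 3 = 17.
Ballots ranking Bolt above Drift: 19 − 17 = 2.
Drift wins the head-to-head 17–2.

Drift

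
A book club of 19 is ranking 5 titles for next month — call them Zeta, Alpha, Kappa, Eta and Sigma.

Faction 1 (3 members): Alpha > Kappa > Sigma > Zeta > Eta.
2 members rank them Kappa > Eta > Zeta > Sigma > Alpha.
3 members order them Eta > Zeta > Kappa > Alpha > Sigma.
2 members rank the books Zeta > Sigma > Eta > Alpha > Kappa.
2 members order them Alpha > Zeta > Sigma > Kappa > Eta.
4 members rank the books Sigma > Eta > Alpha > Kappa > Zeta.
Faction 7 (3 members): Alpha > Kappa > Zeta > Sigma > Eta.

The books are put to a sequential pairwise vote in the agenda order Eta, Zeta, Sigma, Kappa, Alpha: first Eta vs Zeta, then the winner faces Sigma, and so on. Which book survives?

Alpha

Round 1: Eta vs Zeta — 9–10, Zeta advances.
Round 2: Zeta vs Sigma — 12–7, Zeta advances.
Round 3: Zeta vs Kappa — 7–12, Kappa advances.
Round 4: Kappa vs Alpha — 5–14, Alpha advances.
Alpha survives the agenda.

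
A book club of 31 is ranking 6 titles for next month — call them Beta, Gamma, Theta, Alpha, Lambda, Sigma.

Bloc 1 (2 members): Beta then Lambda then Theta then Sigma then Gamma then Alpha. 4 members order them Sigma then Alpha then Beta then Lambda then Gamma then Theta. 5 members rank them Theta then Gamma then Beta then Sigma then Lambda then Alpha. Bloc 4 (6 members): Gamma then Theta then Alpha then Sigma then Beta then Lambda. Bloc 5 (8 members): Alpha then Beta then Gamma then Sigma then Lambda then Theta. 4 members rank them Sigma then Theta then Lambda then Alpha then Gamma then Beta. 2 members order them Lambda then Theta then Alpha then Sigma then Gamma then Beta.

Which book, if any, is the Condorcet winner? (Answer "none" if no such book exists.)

none

Check each pair by majority over 31 ballots:
Beta vs Gamma: 2+4+8 = 14 for Beta, 17 for Gamma — Gamma by 17–14.
Beta vs Theta: 2+4+8 = 14 for Beta, 17 for Theta — Theta by 17–14.
Beta vs Alpha: 7 to 24, Alpha.
Beta vs Lambda: 2+4+5+6+8 = 25 for Beta, 6 for Lambda — Beta by 25–6.
Beta vs Sigma: 15 to 16, Sigma.
Gamma vs Theta: Gamma is ranked higher on 4+6+8 = 18 ballots, Theta on 13. Gamma wins 18–13.
Gamma vs Alpha: 2+5+6 = 13 for Gamma, 18 for Alpha — Alpha by 18–13.
Gamma vs Lambda: Gamma is ranked higher on 5+6+8 = 19 ballots, Lambda on 12. Gamma wins 19–12.
Gamma vs Sigma: Gamma is ranked higher on 5+6+8 = 19 ballots, Sigma on 12. Gamma wins 19–12.
Theta vs Alpha: 19 to 12, Theta.
Theta vs Lambda: 5+6+4 = 15 for Theta, 16 for Lambda — Lambda by 16–15.
Theta vs Sigma: Theta preferred on 2+5+6+2 = 15 ballots; Sigma wins 16–15.
Alpha vs Lambda: Alpha preferred on 4+6+8 = 18 ballots; Alpha wins 18–13.
Alpha vs Sigma: 6+8+2 = 16 for Alpha, 15 for Sigma — Alpha by 16–15.
Lambda vs Sigma: Lambda preferred on 2+2 = 4 ballots; Sigma wins 27–4.
No book is unbeaten: Beta loses to Gamma; Gamma loses to Alpha; Theta loses to Gamma; Alpha loses to Theta; Lambda loses to Beta; Sigma loses to Gamma. In particular Beta > Lambda > Theta > Beta is a majority cycle — no Condorcet winner exists.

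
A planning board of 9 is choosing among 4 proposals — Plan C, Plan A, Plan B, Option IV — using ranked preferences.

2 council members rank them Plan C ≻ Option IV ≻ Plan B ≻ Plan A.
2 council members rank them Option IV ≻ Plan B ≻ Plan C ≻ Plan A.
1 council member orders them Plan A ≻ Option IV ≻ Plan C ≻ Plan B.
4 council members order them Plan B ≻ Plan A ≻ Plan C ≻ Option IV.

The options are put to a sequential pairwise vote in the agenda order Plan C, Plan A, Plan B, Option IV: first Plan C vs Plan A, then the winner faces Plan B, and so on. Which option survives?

Option IV

Round 1: Plan C vs Plan A — 4–5, Plan A advances.
Round 2: Plan A vs Plan B — 1–8, Plan B advances.
Round 3: Plan B vs Option IV — 4–5, Option IV advances.
The agenda winner is Option IV.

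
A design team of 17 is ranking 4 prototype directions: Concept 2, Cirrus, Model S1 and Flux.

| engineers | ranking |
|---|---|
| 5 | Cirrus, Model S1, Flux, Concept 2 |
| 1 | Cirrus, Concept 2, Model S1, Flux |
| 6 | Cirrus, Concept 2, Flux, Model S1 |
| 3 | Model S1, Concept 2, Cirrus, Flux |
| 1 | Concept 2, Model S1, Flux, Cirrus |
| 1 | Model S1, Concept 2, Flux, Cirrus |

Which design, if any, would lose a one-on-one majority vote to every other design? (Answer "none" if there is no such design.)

Flux

Head-to-head results (17 engineers):
Concept 2 vs Cirrus: Concept 2 preferred on 3+1+1 = 5 ballots; Cirrus wins 12–5.
Concept 2 vs Model S1: Model S1 wins 9–8.
Concept 2–Flux: Concept 2 12–5.
Cirrus vs Model S1: 12 to 5, Cirrus.
Cirrus vs Flux: 15 to 2, Cirrus.
Model S1 vs Flux: Model S1, 11–6.
Only Flux has no wins; Flux is the Condorcet loser.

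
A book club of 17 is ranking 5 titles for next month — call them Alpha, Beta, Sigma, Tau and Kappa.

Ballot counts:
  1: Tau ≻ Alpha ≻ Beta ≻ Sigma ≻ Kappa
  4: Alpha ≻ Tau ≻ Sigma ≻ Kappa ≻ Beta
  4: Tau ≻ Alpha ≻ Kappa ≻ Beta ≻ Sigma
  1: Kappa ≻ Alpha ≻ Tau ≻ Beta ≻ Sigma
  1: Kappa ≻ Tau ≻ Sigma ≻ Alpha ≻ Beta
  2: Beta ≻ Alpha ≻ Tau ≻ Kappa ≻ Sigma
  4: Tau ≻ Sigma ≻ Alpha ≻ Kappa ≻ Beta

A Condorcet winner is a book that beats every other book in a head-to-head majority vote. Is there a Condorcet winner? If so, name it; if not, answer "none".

Tau

Check each pair by majority over 17 ballots:
Alpha vs Beta: 1+4+4+1+1+4 = 15 for Alpha, 2 for Beta — Alpha by 15–2.
Alpha vs Sigma: 1+4+4+1+2 = 12 for Alpha, 5 for Sigma — Alpha by 12–5.
Alpha vs Tau: 7 to 10, Tau.
Alpha vs Kappa: Alpha preferred on 1+4+4+2+4 = 15 ballots; Alpha wins 15–2.
Beta vs Sigma: Beta is ranked higher on 1+4+1+2 = 8 ballots, Sigma on 9. Sigma wins 9–8.
Beta vs Tau: 2 for Beta, 15 for Tau — Tau by 15–2.
Beta vs Kappa: 1+2 = 3 for Beta, 14 for Kappa — Kappa by 14–3.
Sigma vs Tau: 0 for Sigma, 17 for Tau — Tau by 17–0.
Sigma vs Kappa: Sigma preferred on 1+4+4 = 9 ballots; Sigma wins 9–8.
Tau vs Kappa: 15 to 2, Tau.
Tau beats each of Alpha, Beta, Sigma, Kappa — Tau is the Condorcet winner.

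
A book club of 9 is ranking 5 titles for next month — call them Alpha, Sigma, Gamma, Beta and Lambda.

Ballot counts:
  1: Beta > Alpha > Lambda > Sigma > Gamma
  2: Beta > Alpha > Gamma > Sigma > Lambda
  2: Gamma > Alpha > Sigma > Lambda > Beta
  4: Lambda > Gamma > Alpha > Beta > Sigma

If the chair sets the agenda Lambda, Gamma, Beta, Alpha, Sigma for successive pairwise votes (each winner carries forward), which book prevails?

Alpha

Round 1: Lambda vs Gamma — 5–4, Lambda advances.
Round 2: Lambda vs Beta — 6–3, Lambda advances.
Round 3: Lambda vs Alpha — 4–5, Alpha advances.
Round 4: Alpha vs Sigma — 9–0, Alpha advances.
The agenda winner is Alpha.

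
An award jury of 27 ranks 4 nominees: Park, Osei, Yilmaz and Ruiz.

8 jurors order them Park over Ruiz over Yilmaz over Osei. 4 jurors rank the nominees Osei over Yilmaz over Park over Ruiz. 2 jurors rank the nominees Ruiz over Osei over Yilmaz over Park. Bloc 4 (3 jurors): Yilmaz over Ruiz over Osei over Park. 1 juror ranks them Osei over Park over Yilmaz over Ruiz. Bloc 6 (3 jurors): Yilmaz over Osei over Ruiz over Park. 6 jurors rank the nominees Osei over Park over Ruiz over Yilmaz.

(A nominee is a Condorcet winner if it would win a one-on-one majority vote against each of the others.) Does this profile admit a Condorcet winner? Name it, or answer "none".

none

Check each pair by majority over 27 ballots:
Park vs Osei: Osei, 19–8.
Park vs Yilmaz: Park wins 15–12.
Park vs Ruiz: Park, 19–8.
Osei vs Yilmaz: Yilmaz wins 14–13.
Osei vs Ruiz: Osei wins 14–13.
Yilmaz vs Ruiz: Ruiz wins 16–11.
No nominee is unbeaten: Park loses to Osei; Osei loses to Yilmaz; Yilmaz loses to Park; Ruiz loses to Park. In particular Park > Yilmaz > Osei > Park is a majority cycle — no Condorcet winner exists.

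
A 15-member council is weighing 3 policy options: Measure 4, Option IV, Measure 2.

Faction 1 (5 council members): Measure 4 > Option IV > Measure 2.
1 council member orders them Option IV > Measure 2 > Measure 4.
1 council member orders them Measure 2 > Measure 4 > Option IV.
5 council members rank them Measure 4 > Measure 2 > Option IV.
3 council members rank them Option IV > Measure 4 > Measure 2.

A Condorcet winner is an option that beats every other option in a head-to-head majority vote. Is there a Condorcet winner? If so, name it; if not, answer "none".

Measure 4

Head-to-head results (15 council members):
Measure 4–Option IV: Measure 4 11–4.
Measure 4 vs Measure 2: Measure 4, 13–2.
Option IV vs Measure 2: Option IV, 9–6.
Measure 4 defeats every rival head-to-head and is the Condorcet winner.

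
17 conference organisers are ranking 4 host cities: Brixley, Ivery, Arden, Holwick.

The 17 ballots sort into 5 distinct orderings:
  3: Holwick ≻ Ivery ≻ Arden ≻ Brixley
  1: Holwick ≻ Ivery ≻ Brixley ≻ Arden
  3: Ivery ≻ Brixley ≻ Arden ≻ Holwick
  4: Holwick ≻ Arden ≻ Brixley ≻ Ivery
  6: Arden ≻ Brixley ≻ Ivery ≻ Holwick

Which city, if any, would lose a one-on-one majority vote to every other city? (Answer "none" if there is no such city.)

Head-to-head results (17 organisers):
Brixley vs Ivery: Brixley wins 10–7.
Brixley–Arden: Arden 13–4.
Brixley vs Holwick: 3+6 = 9 for Brixley, 8 for Holwick — Brixley by 9–8.
Ivery vs Arden: Ivery preferred on 3+1+3 = 7 ballots; Arden wins 10–7.
Ivery vs Holwick: Ivery is ranked higher on 3+6 = 9 ballots, Holwick on 8. Ivery wins 9–8.
Arden vs Holwick: Arden is ranked higher on 3+6 = 9 ballots, Holwick on 8. Arden wins 9–8.
Holwick loses to every other city — it is the Condorcet loser.

Holwick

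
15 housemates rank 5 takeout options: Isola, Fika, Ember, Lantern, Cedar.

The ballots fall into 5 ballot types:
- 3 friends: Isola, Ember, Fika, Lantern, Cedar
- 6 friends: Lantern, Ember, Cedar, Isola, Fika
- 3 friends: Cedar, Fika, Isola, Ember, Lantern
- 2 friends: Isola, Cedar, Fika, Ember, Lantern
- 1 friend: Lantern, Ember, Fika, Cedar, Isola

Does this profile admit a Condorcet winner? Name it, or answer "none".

none

Head-to-head results (15 friends):
Isola–Fika: Isola 11–4.
Isola vs Ember: Isola wins 8–7.
Isola–Lantern: Isola 8–7.
Isola vs Cedar: Cedar wins 10–5.
Fika vs Ember: Ember wins 10–5.
Fika vs Lantern: Fika wins 8–7.
Fika vs Cedar: Cedar wins 11–4.
Ember vs Lantern: Ember wins 8–7.
Ember vs Cedar: Ember, 10–5.
Lantern vs Cedar: Lantern wins 10–5.
Every restaurant loses at least once (Isola loses to Cedar; Fika loses to Isola; Ember loses to Isola; Lantern loses to Isola; Cedar loses to Ember). The majority relation contains the cycle Isola beats Ember beats Cedar beats Isola, so there is no Condorcet winner.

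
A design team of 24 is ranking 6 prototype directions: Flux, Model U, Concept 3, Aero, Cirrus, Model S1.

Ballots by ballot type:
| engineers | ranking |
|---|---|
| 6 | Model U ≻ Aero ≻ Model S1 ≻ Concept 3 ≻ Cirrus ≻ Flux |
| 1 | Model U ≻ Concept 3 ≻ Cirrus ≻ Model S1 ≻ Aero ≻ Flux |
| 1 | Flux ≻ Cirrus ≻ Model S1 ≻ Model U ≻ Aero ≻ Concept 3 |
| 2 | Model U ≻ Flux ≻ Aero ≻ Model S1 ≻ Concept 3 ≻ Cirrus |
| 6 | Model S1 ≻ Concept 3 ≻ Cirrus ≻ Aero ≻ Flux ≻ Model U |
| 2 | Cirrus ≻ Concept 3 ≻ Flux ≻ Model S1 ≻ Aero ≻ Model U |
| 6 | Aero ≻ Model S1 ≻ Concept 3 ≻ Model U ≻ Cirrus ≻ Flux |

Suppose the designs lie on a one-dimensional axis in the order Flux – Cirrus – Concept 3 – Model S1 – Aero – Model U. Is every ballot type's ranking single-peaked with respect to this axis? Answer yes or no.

Axis positions: Flux=1, Cirrus=2, Concept 3=3, Model S1=4, Aero=5, Model U=6.
Ballot type 1 (peak Model U at position 6): ranking walks positions 6-5-4-3-2-1, expanding outward from the peak — single-peaked.
Ballot type 2: ranking walks positions 6-3-2-4-5-1; Concept 3 is ranked above Aero even though Aero lies between Concept 3 and the peak Model U on the axis — preferences dip and rise again. Not single-peaked.
Ballot type 3: ranking walks positions 1-2-4-6-5-3; Model S1 is ranked above Concept 3 even though Concept 3 lies between Model S1 and the peak Flux on the axis — preferences dip and rise again. Not single-peaked.
Ballot type 4: ranking walks positions 6-1-5-4-3-2; Flux is ranked above Aero even though Aero lies between Flux and the peak Model U on the axis — preferences dip and rise again. Not single-peaked.
Ballot type 5 (peak Model S1 at position 4): ranking walks positions 4-3-2-5-1-6, expanding outward from the peak — single-peaked.
Ballot type 6 (peak Cirrus at position 2): ranking walks positions 2-3-1-4-5-6, expanding outward from the peak — single-peaked.
Ballot type 7 (peak Aero at position 5): ranking walks positions 5-4-3-6-2-1, expanding outward from the peak — single-peaked.
Ballot type 2 violates single-peakedness, so the profile is not single-peaked on this axis.

no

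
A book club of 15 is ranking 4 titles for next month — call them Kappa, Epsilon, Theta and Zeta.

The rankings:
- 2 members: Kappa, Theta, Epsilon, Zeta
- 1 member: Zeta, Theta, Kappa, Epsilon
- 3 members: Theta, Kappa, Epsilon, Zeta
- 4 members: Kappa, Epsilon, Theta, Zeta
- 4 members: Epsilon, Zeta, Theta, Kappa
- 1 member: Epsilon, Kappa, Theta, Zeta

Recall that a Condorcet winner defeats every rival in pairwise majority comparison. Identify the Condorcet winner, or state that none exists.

none

Pairwise majorities:
Kappa vs Epsilon: Kappa is ranked higher on 2+1+3+4 = 10 ballots, Epsilon on 5. Kappa wins 10–5.
Kappa vs Theta: 2+4+1 = 7 for Kappa, 8 for Theta — Theta by 8–7.
Kappa vs Zeta: Kappa is ranked higher on 2+3+4+1 = 10 ballots, Zeta on 5. Kappa wins 10–5.
Epsilon vs Theta: 4+4+1 = 9 for Epsilon, 6 for Theta — Epsilon by 9–6.
Epsilon vs Zeta: 14 to 1, Epsilon.
Theta vs Zeta: Theta is ranked higher on 2+3+4+1 = 10 ballots, Zeta on 5. Theta wins 10–5.
Every book loses at least once (Kappa loses to Theta; Epsilon loses to Kappa; Theta loses to Epsilon; Zeta loses to Kappa). The majority relation contains the cycle Kappa → Epsilon → Theta → Kappa, so there is no Condorcet winner.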